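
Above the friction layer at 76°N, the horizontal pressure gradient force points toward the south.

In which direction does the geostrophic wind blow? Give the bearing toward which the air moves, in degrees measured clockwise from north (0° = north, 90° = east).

The pressure-gradient force points toward the south (bearing 180°).
Geostrophic balance: in the Northern Hemisphere the Coriolis force deflects motion to the right, so the geostrophic wind blows 90° to the right of the pressure-gradient force (low pressure on the left).
Rotating 180° by 90° clockwise gives 270° — the wind blows toward the west.

270°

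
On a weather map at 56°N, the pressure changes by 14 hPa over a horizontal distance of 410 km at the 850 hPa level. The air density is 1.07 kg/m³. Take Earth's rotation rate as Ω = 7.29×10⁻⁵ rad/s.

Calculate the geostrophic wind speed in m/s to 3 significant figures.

Coriolis parameter at 56°N:
f = 2Ω sin φ = 2 × 7.29×10⁻⁵ × sin 56° = 1.21×10⁻⁴ s⁻¹
Pressure gradient: |∂P/∂n| = 1400 Pa / 410000 m = 3.41×10⁻³ Pa/m
Geostrophic balance (pressure-gradient force = Coriolis force):
V_g = (1/(fρ)) |∂P/∂n| = 3.41×10⁻³ / (1.21×10⁻⁴ × 1.07) = 26.4 m/s

26.4 m/s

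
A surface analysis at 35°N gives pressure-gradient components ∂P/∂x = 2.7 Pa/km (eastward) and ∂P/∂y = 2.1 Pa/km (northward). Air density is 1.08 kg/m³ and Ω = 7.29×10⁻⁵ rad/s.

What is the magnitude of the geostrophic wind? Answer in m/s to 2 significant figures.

38 m/s

Coriolis parameter at 35°N:
f = 2Ω sin φ = 2 × 7.29×10⁻⁵ × sin 35° = 8.36×10⁻⁵ s⁻¹
Component geostrophic relations (x east, y north):
u_g = −(1/(fρ)) ∂P/∂y,  v_g = (1/(fρ)) ∂P/∂x
u_g = −(2.1×10⁻³)/(8.36×10⁻⁵ × 1.08) = −23.3 m/s;  v_g = (2.7×10⁻³)/(8.36×10⁻⁵ × 1.08) = 29.9 m/s
|V_g| = √(u_g² + v_g²) = 37.9 m/s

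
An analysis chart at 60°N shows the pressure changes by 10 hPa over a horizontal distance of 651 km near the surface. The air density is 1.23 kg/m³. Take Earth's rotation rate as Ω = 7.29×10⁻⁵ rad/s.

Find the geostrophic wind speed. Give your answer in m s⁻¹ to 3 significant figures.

9.89 m s⁻¹

Coriolis parameter at 60°N:
f = 2Ω sin φ = 2 × 7.29×10⁻⁵ × sin 60° = 1.26×10⁻⁴ s⁻¹
Pressure gradient: |∂P/∂n| = 1000 Pa / 651000 m = 1.54×10⁻³ Pa/m
Geostrophic balance (pressure-gradient force = Coriolis force):
V_g = (1/(fρ)) |∂P/∂n| = 1.54×10⁻³ / (1.26×10⁻⁴ × 1.23) = 9.89 m/s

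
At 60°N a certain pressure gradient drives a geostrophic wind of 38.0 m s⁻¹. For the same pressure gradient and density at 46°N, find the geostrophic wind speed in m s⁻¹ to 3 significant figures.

45.7 m s⁻¹

With the same pressure gradient and density, V_g ∝ 1/f ∝ 1/sin φ.
V₂ = V₁ · sin φ₁ / sin φ₂ = 38.0 × sin 60° / sin 46°
V₂ = 38.0 × 0.8660/0.7193 = 45.7 m s⁻¹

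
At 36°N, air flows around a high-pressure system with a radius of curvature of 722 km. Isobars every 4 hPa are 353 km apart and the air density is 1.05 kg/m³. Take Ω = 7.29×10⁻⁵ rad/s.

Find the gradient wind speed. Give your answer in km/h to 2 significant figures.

Coriolis parameter at 36°N:
f = 2Ω sin φ = 2 × 7.29×10⁻⁵ × sin 36° = 8.57×10⁻⁵ s⁻¹
Pressure gradient: |∂P/∂n| = 400 Pa / 353000 m = 1.13×10⁻³ Pa/m
Geostrophic speed: V_g = |∂P/∂n|/(fρ) = 1.13×10⁻³/(8.57×10⁻⁵ × 1.05) = 12.6 m/s
Around a high, pressure-gradient force acts outward with centrifugal, so Coriolis balances both:
fV = (1/ρ)|∂P/∂n| + V²/R  →  V² − fR·V + fR·V_g = 0
With fR = 8.57×10⁻⁵ × 722×10³ m = 61.9 m/s:
V = [fR − √((fR)² − 4 fR V_g)]/2 = [61.9 − √(61.9² − 4×61.9×12.6)]/2 = 17.6 m/s
Supergeostrophic (V > V_g = 12.6 m/s), as expected around a high.
Converting: 17.6 m/s × 3.6 = 63 km/h

63 km/h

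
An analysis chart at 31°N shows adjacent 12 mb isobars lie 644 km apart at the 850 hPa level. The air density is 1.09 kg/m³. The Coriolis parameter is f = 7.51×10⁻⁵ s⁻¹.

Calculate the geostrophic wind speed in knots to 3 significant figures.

Pressure gradient: |∂P/∂n| = 1200 Pa / 644000 m = 1.86×10⁻³ Pa/m
Geostrophic balance (pressure-gradient force = Coriolis force):
V_g = (1/(fρ)) |∂P/∂n| = 1.86×10⁻³ / (7.51×10⁻⁵ × 1.09) = 22.8 m/s
Converting: 22.8 m/s × 1.944 = 44.2 knots

44.2 knots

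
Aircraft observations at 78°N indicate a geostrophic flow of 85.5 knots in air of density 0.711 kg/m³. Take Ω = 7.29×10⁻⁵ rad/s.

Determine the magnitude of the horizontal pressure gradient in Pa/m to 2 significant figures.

4.5×10⁻³ Pa/m

Coriolis parameter at 78°N:
f = 2Ω sin φ = 2 × 7.29×10⁻⁵ × sin 78° = 1.43×10⁻⁴ s⁻¹
Wind speed in SI: 85.5 knots = 44.0 m/s
Geostrophic balance rearranged: |∂P/∂n| = f ρ V_g
|∂P/∂n| = 1.43×10⁻⁴ × 0.711 × 44.0 = 4.46×10⁻³ Pa/m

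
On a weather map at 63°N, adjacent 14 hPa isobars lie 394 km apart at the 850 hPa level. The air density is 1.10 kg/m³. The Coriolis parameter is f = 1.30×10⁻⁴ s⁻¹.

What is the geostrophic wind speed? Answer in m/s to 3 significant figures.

24.8 m/s

Pressure gradient: |∂P/∂n| = 1400 Pa / 394000 m = 3.55×10⁻³ Pa/m
Geostrophic balance (pressure-gradient force = Coriolis force):
V_g = (1/(fρ)) |∂P/∂n| = 3.55×10⁻³ / (1.30×10⁻⁴ × 1.10) = 24.8 m/s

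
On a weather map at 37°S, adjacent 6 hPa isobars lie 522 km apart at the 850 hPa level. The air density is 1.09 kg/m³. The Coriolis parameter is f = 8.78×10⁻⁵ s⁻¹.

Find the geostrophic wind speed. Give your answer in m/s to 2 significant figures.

12 m/s

Pressure gradient: |∂P/∂n| = 600 Pa / 522000 m = 1.15×10⁻³ Pa/m
Geostrophic balance (pressure-gradient force = Coriolis force):
V_g = (1/(fρ)) |∂P/∂n| = 1.15×10⁻³ / (8.78×10⁻⁵ × 1.09) = 12.0 m/s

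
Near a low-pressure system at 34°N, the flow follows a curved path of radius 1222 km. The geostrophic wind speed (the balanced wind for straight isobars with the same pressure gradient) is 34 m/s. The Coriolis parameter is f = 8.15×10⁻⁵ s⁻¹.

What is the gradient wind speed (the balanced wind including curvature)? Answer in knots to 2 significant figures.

Around a low, centrifugal force acts outward with Coriolis, so pressure-gradient force balances both:
(1/ρ)|∂P/∂n| = fV + V²/R  →  V² + fR·V − fR·V_g = 0
With fR = 8.15×10⁻⁵ × 1222×10³ m = 99.6 m/s:
V = [−fR + √((fR)² + 4 fR V_g)]/2 = [−99.6 + √(99.6² + 4×99.6×34)]/2 = 26.8 m/s
Subgeostrophic (V < V_g = 34 m/s), as expected around a low.
Converting: 26.8 m/s × 1.944 = 52 knots

52 knots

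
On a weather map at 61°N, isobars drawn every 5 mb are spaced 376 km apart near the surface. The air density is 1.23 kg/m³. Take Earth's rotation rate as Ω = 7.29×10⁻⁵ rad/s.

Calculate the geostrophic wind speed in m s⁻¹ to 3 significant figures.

Coriolis parameter at 61°N:
f = 2Ω sin φ = 2 × 7.29×10⁻⁵ × sin 61° = 1.28×10⁻⁴ s⁻¹
Pressure gradient: |∂P/∂n| = 500 Pa / 376000 m = 1.33×10⁻³ Pa/m
Geostrophic balance (pressure-gradient force = Coriolis force):
V_g = (1/(fρ)) |∂P/∂n| = 1.33×10⁻³ / (1.28×10⁻⁴ × 1.23) = 8.48 m/s

8.48 m s⁻¹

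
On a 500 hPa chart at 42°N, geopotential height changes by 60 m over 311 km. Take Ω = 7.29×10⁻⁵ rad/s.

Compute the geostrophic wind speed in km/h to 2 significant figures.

70 km/h

Coriolis parameter at 42°N:
f = 2Ω sin φ = 2 × 7.29×10⁻⁵ × sin 42° = 9.76×10⁻⁵ s⁻¹
Height gradient: |∂Z/∂n| = 60 m / 311000 m = 1.93×10⁻⁴
On a pressure surface, geostrophic balance gives V_g = (g/f)|∂Z/∂n|:
V_g = 9.81 × 1.93×10⁻⁴ / 9.76×10⁻⁵ = 19.4 m/s
Converting: 19.4 m/s × 3.6 = 70 km/h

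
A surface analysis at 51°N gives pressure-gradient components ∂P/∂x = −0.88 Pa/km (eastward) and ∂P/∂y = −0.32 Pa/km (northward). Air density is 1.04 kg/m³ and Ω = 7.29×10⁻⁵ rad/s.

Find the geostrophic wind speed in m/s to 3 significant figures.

Coriolis parameter at 51°N:
f = 2Ω sin φ = 2 × 7.29×10⁻⁵ × sin 51° = 1.13×10⁻⁴ s⁻¹
Component geostrophic relations (x east, y north):
u_g = −(1/(fρ)) ∂P/∂y,  v_g = (1/(fρ)) ∂P/∂x
u_g = −(−0.32×10⁻³)/(1.13×10⁻⁴ × 1.04) = 2.72 m/s;  v_g = (−0.88×10⁻³)/(1.13×10⁻⁴ × 1.04) = −7.47 m/s
|V_g| = √(u_g² + v_g²) = 7.95 m/s

7.95 m/s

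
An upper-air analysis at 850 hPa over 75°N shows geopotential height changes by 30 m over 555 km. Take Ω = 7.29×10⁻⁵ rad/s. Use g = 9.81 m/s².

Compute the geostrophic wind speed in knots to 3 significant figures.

7.32 knots

Coriolis parameter at 75°N:
f = 2Ω sin φ = 2 × 7.29×10⁻⁵ × sin 75° = 1.41×10⁻⁴ s⁻¹
Height gradient: |∂Z/∂n| = 30 m / 555000 m = 5.41×10⁻⁵
On a pressure surface, geostrophic balance gives V_g = (g/f)|∂Z/∂n|:
V_g = 9.81 × 5.41×10⁻⁵ / 1.41×10⁻⁴ = 3.77 m/s
Converting: 3.77 m/s × 1.944 = 7.32 knots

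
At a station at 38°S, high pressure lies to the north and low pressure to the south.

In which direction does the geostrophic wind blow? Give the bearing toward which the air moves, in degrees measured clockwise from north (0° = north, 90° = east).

090°

The pressure-gradient force points toward the south (bearing 180°).
Geostrophic balance: in the Southern Hemisphere the Coriolis force deflects motion to the left, so the geostrophic wind blows 90° to the left of the pressure-gradient force (low pressure on the right).
Rotating 180° by 90° counterclockwise gives 090° — the wind blows toward the east.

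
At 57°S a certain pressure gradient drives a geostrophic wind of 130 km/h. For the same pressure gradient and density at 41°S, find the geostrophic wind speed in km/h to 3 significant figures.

166 km/h

With the same pressure gradient and density, V_g ∝ 1/f ∝ 1/sin φ.
V₂ = V₁ · sin φ₁ / sin φ₂ = 130 × sin 57° / sin 41°
V₂ = 130 × 0.8387/0.6561 = 166 km/h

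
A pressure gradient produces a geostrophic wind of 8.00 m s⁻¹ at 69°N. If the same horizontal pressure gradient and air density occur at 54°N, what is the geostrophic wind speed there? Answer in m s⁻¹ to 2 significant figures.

9.2 m s⁻¹

With the same pressure gradient and density, V_g ∝ 1/f ∝ 1/sin φ.
V₂ = V₁ · sin φ₁ / sin φ₂ = 8.00 × sin 69° / sin 54°
V₂ = 8.00 × 0.9336/0.8090 = 9.2 m s⁻¹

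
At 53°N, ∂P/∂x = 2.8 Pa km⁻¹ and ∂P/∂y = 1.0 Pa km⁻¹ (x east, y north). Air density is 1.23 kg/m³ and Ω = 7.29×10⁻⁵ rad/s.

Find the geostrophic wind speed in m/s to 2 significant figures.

Coriolis parameter at 53°N:
f = 2Ω sin φ = 2 × 7.29×10⁻⁵ × sin 53° = 1.16×10⁻⁴ s⁻¹
Component geostrophic relations (x east, y north):
u_g = −(1/(fρ)) ∂P/∂y,  v_g = (1/(fρ)) ∂P/∂x
u_g = −(1.0×10⁻³)/(1.16×10⁻⁴ × 1.23) = −6.98 m/s;  v_g = (2.8×10⁻³)/(1.16×10⁻⁴ × 1.23) = 19.6 m/s
|V_g| = √(u_g² + v_g²) = 20.8 m/s

21 m/s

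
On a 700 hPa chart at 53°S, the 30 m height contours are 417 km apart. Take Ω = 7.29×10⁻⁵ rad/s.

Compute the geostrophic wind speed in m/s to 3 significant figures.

6.06 m/s

Coriolis parameter at 53°S:
f = 2Ω sin φ = 2 × 7.29×10⁻⁵ × sin 53° = 1.16×10⁻⁴ s⁻¹
Height gradient: |∂Z/∂n| = 30 m / 417000 m = 7.19×10⁻⁵
On a pressure surface, geostrophic balance gives V_g = (g/f)|∂Z/∂n|:
V_g = 9.81 × 7.19×10⁻⁵ / 1.16×10⁻⁴ = 6.06 m/s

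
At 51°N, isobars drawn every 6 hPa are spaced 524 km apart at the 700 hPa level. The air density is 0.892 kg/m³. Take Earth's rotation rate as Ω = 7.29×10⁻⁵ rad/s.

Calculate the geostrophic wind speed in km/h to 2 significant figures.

41 km/h

Coriolis parameter at 51°N:
f = 2Ω sin φ = 2 × 7.29×10⁻⁵ × sin 51° = 1.13×10⁻⁴ s⁻¹
Pressure gradient: |∂P/∂n| = 600 Pa / 524000 m = 1.15×10⁻³ Pa/m
Geostrophic balance (pressure-gradient force = Coriolis force):
V_g = (1/(fρ)) |∂P/∂n| = 1.15×10⁻³ / (1.13×10⁻⁴ × 0.892) = 11.3 m/s
Converting: 11.3 m/s × 3.6 = 41 km/h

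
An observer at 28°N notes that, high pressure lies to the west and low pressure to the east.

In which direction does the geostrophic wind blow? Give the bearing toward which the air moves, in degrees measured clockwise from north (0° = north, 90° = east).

180°

The pressure-gradient force points toward the east (bearing 090°).
Geostrophic balance: in the Northern Hemisphere the Coriolis force deflects motion to the right, so the geostrophic wind blows 90° to the right of the pressure-gradient force (low pressure on the left).
Rotating 090° by 90° clockwise gives 180° — the wind blows toward the south.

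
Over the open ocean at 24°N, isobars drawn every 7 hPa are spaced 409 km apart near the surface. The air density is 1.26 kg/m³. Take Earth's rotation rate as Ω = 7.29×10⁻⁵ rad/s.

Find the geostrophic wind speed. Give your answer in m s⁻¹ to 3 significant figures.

22.9 m s⁻¹

Coriolis parameter at 24°N:
f = 2Ω sin φ = 2 × 7.29×10⁻⁵ × sin 24° = 5.93×10⁻⁵ s⁻¹
Pressure gradient: |∂P/∂n| = 700 Pa / 409000 m = 1.71×10⁻³ Pa/m
Geostrophic balance (pressure-gradient force = Coriolis force):
V_g = (1/(fρ)) |∂P/∂n| = 1.71×10⁻³ / (5.93×10⁻⁵ × 1.26) = 22.9 m/s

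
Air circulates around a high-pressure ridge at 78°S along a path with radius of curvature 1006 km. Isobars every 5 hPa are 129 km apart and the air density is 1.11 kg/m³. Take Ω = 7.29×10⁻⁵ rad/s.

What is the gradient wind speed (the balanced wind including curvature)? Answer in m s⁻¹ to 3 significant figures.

31.3 m s⁻¹

Coriolis parameter at 78°S:
f = 2Ω sin φ = 2 × 7.29×10⁻⁵ × sin 78° = 1.43×10⁻⁴ s⁻¹
Pressure gradient: |∂P/∂n| = 500 Pa / 129000 m = 3.88×10⁻³ Pa/m
Geostrophic speed: V_g = |∂P/∂n|/(fρ) = 3.88×10⁻³/(1.43×10⁻⁴ × 1.11) = 24.5 m/s
Around a high, pressure-gradient force acts outward with centrifugal, so Coriolis balances both:
fV = (1/ρ)|∂P/∂n| + V²/R  →  V² − fR·V + fR·V_g = 0
With fR = 1.43×10⁻⁴ × 1006×10³ m = 143 m/s:
V = [fR − √((fR)² − 4 fR V_g)]/2 = [143 − √(143² − 4×143×24.5)]/2 = 31.3 m/s
Supergeostrophic (V > V_g = 24.5 m/s), as expected around a high.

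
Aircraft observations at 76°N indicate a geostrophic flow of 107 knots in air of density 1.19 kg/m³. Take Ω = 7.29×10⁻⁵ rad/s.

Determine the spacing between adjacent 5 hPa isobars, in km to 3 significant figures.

54.0 km

Coriolis parameter at 76°N:
f = 2Ω sin φ = 2 × 7.29×10⁻⁵ × sin 76° = 1.41×10⁻⁴ s⁻¹
Wind speed in SI: 107 knots = 55.0 m/s
Geostrophic balance rearranged: |∂P/∂n| = f ρ V_g
|∂P/∂n| = 1.41×10⁻⁴ × 1.19 × 55.0 = 9.27×10⁻³ Pa/m
Isobar spacing: Δn = ΔP/|∂P/∂n| = 500 Pa / 9.27×10⁻³ Pa/m = 53956 m ≈ 54.0 km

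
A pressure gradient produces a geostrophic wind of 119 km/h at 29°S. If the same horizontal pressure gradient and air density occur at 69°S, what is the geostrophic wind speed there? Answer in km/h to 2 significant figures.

With the same pressure gradient and density, V_g ∝ 1/f ∝ 1/sin φ.
V₂ = V₁ · sin φ₁ / sin φ₂ = 119 × sin 29° / sin 69°
V₂ = 119 × 0.4848/0.9336 = 62 km/h

62 km/h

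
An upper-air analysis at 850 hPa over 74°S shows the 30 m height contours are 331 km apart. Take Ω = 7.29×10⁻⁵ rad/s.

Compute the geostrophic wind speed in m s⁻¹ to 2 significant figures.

Coriolis parameter at 74°S:
f = 2Ω sin φ = 2 × 7.29×10⁻⁵ × sin 74° = 1.40×10⁻⁴ s⁻¹
Height gradient: |∂Z/∂n| = 30 m / 331000 m = 9.06×10⁻⁵
On a pressure surface, geostrophic balance gives V_g = (g/f)|∂Z/∂n|:
V_g = 9.81 × 9.06×10⁻⁵ / 1.40×10⁻⁴ = 6.34 m/s

6.3 m s⁻¹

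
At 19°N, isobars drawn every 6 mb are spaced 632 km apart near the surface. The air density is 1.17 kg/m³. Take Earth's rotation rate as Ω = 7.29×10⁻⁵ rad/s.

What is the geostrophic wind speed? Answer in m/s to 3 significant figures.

Coriolis parameter at 19°N:
f = 2Ω sin φ = 2 × 7.29×10⁻⁵ × sin 19° = 4.75×10⁻⁵ s⁻¹
Pressure gradient: |∂P/∂n| = 600 Pa / 632000 m = 9.49×10⁻⁴ Pa/m
Geostrophic balance (pressure-gradient force = Coriolis force):
V_g = (1/(fρ)) |∂P/∂n| = 9.49×10⁻⁴ / (4.75×10⁻⁵ × 1.17) = 17.1 m/s

17.1 m/s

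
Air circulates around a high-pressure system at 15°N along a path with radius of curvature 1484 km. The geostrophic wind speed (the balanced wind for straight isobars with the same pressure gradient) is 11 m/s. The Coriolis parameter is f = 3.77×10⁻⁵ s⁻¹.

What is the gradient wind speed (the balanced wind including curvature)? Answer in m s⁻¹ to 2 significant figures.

15 m s⁻¹

Around a high, pressure-gradient force acts outward with centrifugal, so Coriolis balances both:
fV = (1/ρ)|∂P/∂n| + V²/R  →  V² − fR·V + fR·V_g = 0
With fR = 3.77×10⁻⁵ × 1484×10³ m = 55.9 m/s:
V = [fR − √((fR)² − 4 fR V_g)]/2 = [55.9 − √(55.9² − 4×55.9×11)]/2 = 15 m/s
Supergeostrophic (V > V_g = 11 m/s), as expected around a high.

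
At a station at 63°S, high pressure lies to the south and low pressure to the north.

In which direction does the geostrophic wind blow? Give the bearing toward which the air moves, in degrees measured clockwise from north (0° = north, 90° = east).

The pressure-gradient force points toward the north (bearing 000°).
Geostrophic balance: in the Southern Hemisphere the Coriolis force deflects motion to the left, so the geostrophic wind blows 90° to the left of the pressure-gradient force (low pressure on the right).
Rotating 000° by 90° counterclockwise gives 270° — the wind blows toward the west.

270°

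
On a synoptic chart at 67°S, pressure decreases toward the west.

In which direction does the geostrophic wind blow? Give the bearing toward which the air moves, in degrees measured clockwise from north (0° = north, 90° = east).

The pressure-gradient force points toward the west (bearing 270°).
Geostrophic balance: in the Southern Hemisphere the Coriolis force deflects motion to the left, so the geostrophic wind blows 90° to the left of the pressure-gradient force (low pressure on the right).
Rotating 270° by 90° counterclockwise gives 180° — the wind blows toward the south.

180°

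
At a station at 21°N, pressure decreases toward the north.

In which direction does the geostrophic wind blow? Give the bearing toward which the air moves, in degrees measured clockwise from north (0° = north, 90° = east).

090°

The pressure-gradient force points toward the north (bearing 000°).
Geostrophic balance: in the Northern Hemisphere the Coriolis force deflects motion to the right, so the geostrophic wind blows 90° to the right of the pressure-gradient force (low pressure on the left).
Rotating 000° by 90° clockwise gives 090° — the wind blows toward the east.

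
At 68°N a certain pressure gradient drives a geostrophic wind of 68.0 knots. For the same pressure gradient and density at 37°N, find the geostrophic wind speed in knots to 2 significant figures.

100 knots

With the same pressure gradient and density, V_g ∝ 1/f ∝ 1/sin φ.
V₂ = V₁ · sin φ₁ / sin φ₂ = 68.0 × sin 68° / sin 37°
V₂ = 68.0 × 0.9272/0.6018 = 100 knots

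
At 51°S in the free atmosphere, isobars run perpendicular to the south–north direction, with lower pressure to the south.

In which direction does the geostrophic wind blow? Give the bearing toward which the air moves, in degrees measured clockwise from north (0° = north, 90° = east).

The pressure-gradient force points toward the south (bearing 180°).
Geostrophic balance: in the Southern Hemisphere the Coriolis force deflects motion to the left, so the geostrophic wind blows 90° to the left of the pressure-gradient force (low pressure on the right).
Rotating 180° by 90° counterclockwise gives 090° — the wind blows toward the east.

090°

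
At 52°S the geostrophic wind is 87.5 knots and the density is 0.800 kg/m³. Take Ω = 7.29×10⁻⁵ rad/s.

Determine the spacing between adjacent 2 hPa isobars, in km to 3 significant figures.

Coriolis parameter at 52°S:
f = 2Ω sin φ = 2 × 7.29×10⁻⁵ × sin 52° = 1.15×10⁻⁴ s⁻¹
Wind speed in SI: 87.5 knots = 45.0 m/s
Geostrophic balance rearranged: |∂P/∂n| = f ρ V_g
|∂P/∂n| = 1.15×10⁻⁴ × 0.800 × 45.0 = 4.14×10⁻³ Pa/m
Isobar spacing: Δn = ΔP/|∂P/∂n| = 200 Pa / 4.14×10⁻³ Pa/m = 48340 m ≈ 48.3 km

48.3 km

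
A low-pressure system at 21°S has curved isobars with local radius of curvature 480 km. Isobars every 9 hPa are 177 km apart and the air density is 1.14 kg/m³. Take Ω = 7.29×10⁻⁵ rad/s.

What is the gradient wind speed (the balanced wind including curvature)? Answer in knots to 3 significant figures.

Coriolis parameter at 21°S:
f = 2Ω sin φ = 2 × 7.29×10⁻⁵ × sin 21° = 5.23×10⁻⁵ s⁻¹
Pressure gradient: |∂P/∂n| = 900 Pa / 177000 m = 5.08×10⁻³ Pa/m
Geostrophic speed: V_g = |∂P/∂n|/(fρ) = 5.08×10⁻³/(5.23×10⁻⁵ × 1.14) = 85.4 m/s
Around a low, centrifugal force acts outward with Coriolis, so pressure-gradient force balances both:
(1/ρ)|∂P/∂n| = fV + V²/R  →  V² + fR·V − fR·V_g = 0
With fR = 5.23×10⁻⁵ × 480×10³ m = 25.1 m/s:
V = [−fR + √((fR)² + 4 fR V_g)]/2 = [−25.1 + √(25.1² + 4×25.1×85.4)]/2 = 35.4 m/s
Subgeostrophic (V < V_g = 85.4 m/s), as expected around a low.
Converting: 35.4 m/s × 1.944 = 68.8 knots

68.8 knots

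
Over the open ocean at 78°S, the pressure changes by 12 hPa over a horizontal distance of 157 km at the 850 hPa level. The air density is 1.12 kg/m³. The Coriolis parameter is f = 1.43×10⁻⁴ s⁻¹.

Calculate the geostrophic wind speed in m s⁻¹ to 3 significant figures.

47.7 m s⁻¹

Pressure gradient: |∂P/∂n| = 1200 Pa / 157000 m = 7.64×10⁻³ Pa/m
Geostrophic balance (pressure-gradient force = Coriolis force):
V_g = (1/(fρ)) |∂P/∂n| = 7.64×10⁻³ / (1.43×10⁻⁴ × 1.12) = 47.7 m/s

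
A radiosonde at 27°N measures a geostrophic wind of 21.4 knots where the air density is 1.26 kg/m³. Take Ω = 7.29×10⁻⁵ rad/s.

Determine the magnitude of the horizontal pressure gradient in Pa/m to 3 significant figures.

Coriolis parameter at 27°N:
f = 2Ω sin φ = 2 × 7.29×10⁻⁵ × sin 27° = 6.62×10⁻⁵ s⁻¹
Wind speed in SI: 21.4 knots = 11.0 m/s
Geostrophic balance rearranged: |∂P/∂n| = f ρ V_g
|∂P/∂n| = 6.62×10⁻⁵ × 1.26 × 11.0 = 9.18×10⁻⁴ Pa/m

9.18×10⁻⁴ Pa/m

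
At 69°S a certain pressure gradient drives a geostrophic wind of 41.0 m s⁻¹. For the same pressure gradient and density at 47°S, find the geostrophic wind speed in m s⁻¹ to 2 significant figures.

52 m s⁻¹

With the same pressure gradient and density, V_g ∝ 1/f ∝ 1/sin φ.
V₂ = V₁ · sin φ₁ / sin φ₂ = 41.0 × sin 69° / sin 47°
V₂ = 41.0 × 0.9336/0.7314 = 52 m s⁻¹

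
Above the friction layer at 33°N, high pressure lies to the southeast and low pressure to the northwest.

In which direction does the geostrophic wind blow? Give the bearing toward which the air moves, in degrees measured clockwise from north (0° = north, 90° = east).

The pressure-gradient force points toward the northwest (bearing 315°).
Geostrophic balance: in the Northern Hemisphere the Coriolis force deflects motion to the right, so the geostrophic wind blows 90° to the right of the pressure-gradient force (low pressure on the left).
Rotating 315° by 90° clockwise gives 045° — the wind blows toward the northeast.

045°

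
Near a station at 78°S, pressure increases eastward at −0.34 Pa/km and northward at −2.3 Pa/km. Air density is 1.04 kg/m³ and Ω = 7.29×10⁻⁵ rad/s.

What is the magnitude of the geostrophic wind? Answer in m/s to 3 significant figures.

Coriolis parameter at 78°S:
f = 2Ω sin φ = 2 × 7.29×10⁻⁵ × sin 78° = 1.43×10⁻⁴ s⁻¹
In the Southern Hemisphere f is negative: f = −1.43×10⁻⁴ s⁻¹.
Component geostrophic relations (x east, y north):
u_g = −(1/(fρ)) ∂P/∂y,  v_g = (1/(fρ)) ∂P/∂x
u_g = −(−2.3×10⁻³)/(−1.43×10⁻⁴ × 1.04) = −15.5 m/s;  v_g = (−0.34×10⁻³)/(−1.43×10⁻⁴ × 1.04) = 2.29 m/s
|V_g| = √(u_g² + v_g²) = 15.7 m/s

15.7 m/s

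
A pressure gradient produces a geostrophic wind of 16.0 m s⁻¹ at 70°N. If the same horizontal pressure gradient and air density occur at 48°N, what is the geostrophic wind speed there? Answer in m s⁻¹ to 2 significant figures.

With the same pressure gradient and density, V_g ∝ 1/f ∝ 1/sin φ.
V₂ = V₁ · sin φ₁ / sin φ₂ = 16.0 × sin 70° / sin 48°
V₂ = 16.0 × 0.9397/0.7431 = 20 m s⁻¹

20 m s⁻¹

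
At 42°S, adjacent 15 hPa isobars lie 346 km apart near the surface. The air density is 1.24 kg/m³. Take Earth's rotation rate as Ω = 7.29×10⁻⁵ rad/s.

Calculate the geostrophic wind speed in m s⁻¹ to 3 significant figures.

Coriolis parameter at 42°S:
f = 2Ω sin φ = 2 × 7.29×10⁻⁵ × sin 42° = 9.76×10⁻⁵ s⁻¹
Pressure gradient: |∂P/∂n| = 1500 Pa / 346000 m = 4.34×10⁻³ Pa/m
Geostrophic balance (pressure-gradient force = Coriolis force):
V_g = (1/(fρ)) |∂P/∂n| = 4.34×10⁻³ / (9.76×10⁻⁵ × 1.24) = 35.8 m/s

35.8 m s⁻¹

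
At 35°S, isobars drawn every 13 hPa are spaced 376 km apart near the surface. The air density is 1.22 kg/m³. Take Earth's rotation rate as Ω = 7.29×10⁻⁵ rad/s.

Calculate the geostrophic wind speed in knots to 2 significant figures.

66 knots

Coriolis parameter at 35°S:
f = 2Ω sin φ = 2 × 7.29×10⁻⁵ × sin 35° = 8.36×10⁻⁵ s⁻¹
Pressure gradient: |∂P/∂n| = 1300 Pa / 376000 m = 3.46×10⁻³ Pa/m
Geostrophic balance (pressure-gradient force = Coriolis force):
V_g = (1/(fρ)) |∂P/∂n| = 3.46×10⁻³ / (8.36×10⁻⁵ × 1.22) = 33.9 m/s
Converting: 33.9 m/s × 1.944 = 66 knots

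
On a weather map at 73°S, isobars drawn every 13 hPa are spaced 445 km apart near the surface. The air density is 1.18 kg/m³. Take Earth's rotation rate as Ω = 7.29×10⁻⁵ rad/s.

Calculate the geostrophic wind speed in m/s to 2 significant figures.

18 m/s

Coriolis parameter at 73°S:
f = 2Ω sin φ = 2 × 7.29×10⁻⁵ × sin 73° = 1.39×10⁻⁴ s⁻¹
Pressure gradient: |∂P/∂n| = 1300 Pa / 445000 m = 2.92×10⁻³ Pa/m
Geostrophic balance (pressure-gradient force = Coriolis force):
V_g = (1/(fρ)) |∂P/∂n| = 2.92×10⁻³ / (1.39×10⁻⁴ × 1.18) = 17.8 m/s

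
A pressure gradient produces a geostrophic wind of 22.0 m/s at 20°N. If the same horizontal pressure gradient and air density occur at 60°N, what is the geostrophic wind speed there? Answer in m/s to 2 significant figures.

8.7 m/s

With the same pressure gradient and density, V_g ∝ 1/f ∝ 1/sin φ.
V₂ = V₁ · sin φ₁ / sin φ₂ = 22.0 × sin 20° / sin 60°
V₂ = 22.0 × 0.3420/0.8660 = 8.7 m/s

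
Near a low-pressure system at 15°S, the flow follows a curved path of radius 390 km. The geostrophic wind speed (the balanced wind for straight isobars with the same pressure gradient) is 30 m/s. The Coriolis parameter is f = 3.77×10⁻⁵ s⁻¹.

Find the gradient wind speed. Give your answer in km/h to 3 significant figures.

Around a low, centrifugal force acts outward with Coriolis, so pressure-gradient force balances both:
(1/ρ)|∂P/∂n| = fV + V²/R  →  V² + fR·V − fR·V_g = 0
With fR = 3.77×10⁻⁵ × 390×10³ m = 14.7 m/s:
V = [−fR + √((fR)² + 4 fR V_g)]/2 = [−14.7 + √(14.7² + 4×14.7×30)]/2 = 14.9 m/s
Subgeostrophic (V < V_g = 30 m/s), as expected around a low.
Converting: 14.9 m/s × 3.6 = 53.6 km/h

53.6 km/h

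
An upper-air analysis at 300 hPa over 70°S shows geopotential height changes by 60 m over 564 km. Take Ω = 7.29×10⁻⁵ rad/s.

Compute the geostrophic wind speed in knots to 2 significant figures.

15 knots

Coriolis parameter at 70°S:
f = 2Ω sin φ = 2 × 7.29×10⁻⁵ × sin 70° = 1.37×10⁻⁴ s⁻¹
Height gradient: |∂Z/∂n| = 60 m / 564000 m = 1.06×10⁻⁴
On a pressure surface, geostrophic balance gives V_g = (g/f)|∂Z/∂n|:
V_g = 9.81 × 1.06×10⁻⁴ / 1.37×10⁻⁴ = 7.62 m/s
Converting: 7.62 m/s × 1.944 = 15 knots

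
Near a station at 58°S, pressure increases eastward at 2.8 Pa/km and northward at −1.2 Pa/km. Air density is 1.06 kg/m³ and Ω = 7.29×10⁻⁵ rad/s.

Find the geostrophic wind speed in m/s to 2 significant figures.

23 m/s

Coriolis parameter at 58°S:
f = 2Ω sin φ = 2 × 7.29×10⁻⁵ × sin 58° = 1.24×10⁻⁴ s⁻¹
In the Southern Hemisphere f is negative: f = −1.24×10⁻⁴ s⁻¹.
Component geostrophic relations (x east, y north):
u_g = −(1/(fρ)) ∂P/∂y,  v_g = (1/(fρ)) ∂P/∂x
u_g = −(−1.2×10⁻³)/(−1.24×10⁻⁴ × 1.06) = −9.16 m/s;  v_g = (2.8×10⁻³)/(−1.24×10⁻⁴ × 1.06) = −21.4 m/s
|V_g| = √(u_g² + v_g²) = 23.2 m/s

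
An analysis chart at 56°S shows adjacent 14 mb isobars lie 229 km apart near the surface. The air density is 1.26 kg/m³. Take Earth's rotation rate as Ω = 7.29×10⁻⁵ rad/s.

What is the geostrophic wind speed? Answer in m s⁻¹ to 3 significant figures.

Coriolis parameter at 56°S:
f = 2Ω sin φ = 2 × 7.29×10⁻⁵ × sin 56° = 1.21×10⁻⁴ s⁻¹
Pressure gradient: |∂P/∂n| = 1400 Pa / 229000 m = 6.11×10⁻³ Pa/m
Geostrophic balance (pressure-gradient force = Coriolis force):
V_g = (1/(fρ)) |∂P/∂n| = 6.11×10⁻³ / (1.21×10⁻⁴ × 1.26) = 40.1 m/s

40.1 m s⁻¹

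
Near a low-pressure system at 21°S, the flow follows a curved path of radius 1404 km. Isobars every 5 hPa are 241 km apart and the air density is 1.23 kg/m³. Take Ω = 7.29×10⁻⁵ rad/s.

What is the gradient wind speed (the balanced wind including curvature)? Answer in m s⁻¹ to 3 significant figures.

Coriolis parameter at 21°S:
f = 2Ω sin φ = 2 × 7.29×10⁻⁵ × sin 21° = 5.23×10⁻⁵ s⁻¹
Pressure gradient: |∂P/∂n| = 500 Pa / 241000 m = 2.07×10⁻³ Pa/m
Geostrophic speed: V_g = |∂P/∂n|/(fρ) = 2.07×10⁻³/(5.23×10⁻⁵ × 1.23) = 32.3 m/s
Around a low, centrifugal force acts outward with Coriolis, so pressure-gradient force balances both:
(1/ρ)|∂P/∂n| = fV + V²/R  →  V² + fR·V − fR·V_g = 0
With fR = 5.23×10⁻⁵ × 1404×10³ m = 73.4 m/s:
V = [−fR + √((fR)² + 4 fR V_g)]/2 = [−73.4 + √(73.4² + 4×73.4×32.3)]/2 = 24.3 m/s
Subgeostrophic (V < V_g = 32.3 m/s), as expected around a low.

24.3 m s⁻¹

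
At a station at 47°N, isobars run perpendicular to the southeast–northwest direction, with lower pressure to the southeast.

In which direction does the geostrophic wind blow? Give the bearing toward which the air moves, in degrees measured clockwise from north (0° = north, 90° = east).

The pressure-gradient force points toward the southeast (bearing 135°).
Geostrophic balance: in the Northern Hemisphere the Coriolis force deflects motion to the right, so the geostrophic wind blows 90° to the right of the pressure-gradient force (low pressure on the left).
Rotating 135° by 90° clockwise gives 225° — the wind blows toward the southwest.

225°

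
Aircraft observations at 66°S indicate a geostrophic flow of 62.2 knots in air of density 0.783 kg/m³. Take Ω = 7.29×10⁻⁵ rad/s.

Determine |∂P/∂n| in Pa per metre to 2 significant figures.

3.3×10⁻³ Pa/m

Coriolis parameter at 66°S:
f = 2Ω sin φ = 2 × 7.29×10⁻⁵ × sin 66° = 1.33×10⁻⁴ s⁻¹
Wind speed in SI: 62.2 knots = 32.0 m/s
Geostrophic balance rearranged: |∂P/∂n| = f ρ V_g
|∂P/∂n| = 1.33×10⁻⁴ × 0.783 × 32.0 = 3.34×10⁻³ Pa/m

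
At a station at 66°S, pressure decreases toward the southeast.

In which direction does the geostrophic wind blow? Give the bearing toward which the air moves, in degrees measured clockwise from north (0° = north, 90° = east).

045°

The pressure-gradient force points toward the southeast (bearing 135°).
Geostrophic balance: in the Southern Hemisphere the Coriolis force deflects motion to the left, so the geostrophic wind blows 90° to the left of the pressure-gradient force (low pressure on the right).
Rotating 135° by 90° counterclockwise gives 045° — the wind blows toward the northeast.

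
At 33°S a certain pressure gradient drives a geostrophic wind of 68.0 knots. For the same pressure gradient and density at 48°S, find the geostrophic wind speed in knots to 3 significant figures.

With the same pressure gradient and density, V_g ∝ 1/f ∝ 1/sin φ.
V₂ = V₁ · sin φ₁ / sin φ₂ = 68.0 × sin 33° / sin 48°
V₂ = 68.0 × 0.5446/0.7431 = 49.8 knots

49.8 knots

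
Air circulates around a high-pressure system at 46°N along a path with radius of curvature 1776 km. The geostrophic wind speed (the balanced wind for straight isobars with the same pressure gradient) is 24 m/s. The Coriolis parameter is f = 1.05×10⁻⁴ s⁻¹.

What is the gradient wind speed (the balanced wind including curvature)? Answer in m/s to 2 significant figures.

28 m/s

Around a high, pressure-gradient force acts outward with centrifugal, so Coriolis balances both:
fV = (1/ρ)|∂P/∂n| + V²/R  →  V² − fR·V + fR·V_g = 0
With fR = 1.05×10⁻⁴ × 1776×10³ m = 186 m/s:
V = [fR − √((fR)² − 4 fR V_g)]/2 = [186 − √(186² − 4×186×24)]/2 = 28.3 m/s
Supergeostrophic (V > V_g = 24 m/s), as expected around a high.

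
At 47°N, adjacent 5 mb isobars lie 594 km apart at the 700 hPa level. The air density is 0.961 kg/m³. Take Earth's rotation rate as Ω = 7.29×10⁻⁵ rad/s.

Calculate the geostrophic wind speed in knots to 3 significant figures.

Coriolis parameter at 47°N:
f = 2Ω sin φ = 2 × 7.29×10⁻⁵ × sin 47° = 1.07×10⁻⁴ s⁻¹
Pressure gradient: |∂P/∂n| = 500 Pa / 594000 m = 8.42×10⁻⁴ Pa/m
Geostrophic balance (pressure-gradient force = Coriolis force):
V_g = (1/(fρ)) |∂P/∂n| = 8.42×10⁻⁴ / (1.07×10⁻⁴ × 0.961) = 8.21 m/s
Converting: 8.21 m/s × 1.944 = 16.0 knots

16.0 knots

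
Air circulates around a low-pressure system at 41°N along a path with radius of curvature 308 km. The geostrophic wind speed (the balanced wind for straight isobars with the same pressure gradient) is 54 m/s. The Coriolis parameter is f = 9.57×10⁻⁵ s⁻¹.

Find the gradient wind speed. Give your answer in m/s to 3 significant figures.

Around a low, centrifugal force acts outward with Coriolis, so pressure-gradient force balances both:
(1/ρ)|∂P/∂n| = fV + V²/R  →  V² + fR·V − fR·V_g = 0
With fR = 9.57×10⁻⁵ × 308×10³ m = 29.5 m/s:
V = [−fR + √((fR)² + 4 fR V_g)]/2 = [−29.5 + √(29.5² + 4×29.5×54)]/2 = 27.8 m/s
Subgeostrophic (V < V_g = 54 m/s), as expected around a low.

27.8 m/s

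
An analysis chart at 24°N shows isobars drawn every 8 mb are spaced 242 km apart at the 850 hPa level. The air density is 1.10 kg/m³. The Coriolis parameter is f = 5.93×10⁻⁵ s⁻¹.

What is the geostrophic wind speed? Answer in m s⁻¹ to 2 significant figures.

51 m s⁻¹

Pressure gradient: |∂P/∂n| = 800 Pa / 242000 m = 3.31×10⁻³ Pa/m
Geostrophic balance (pressure-gradient force = Coriolis force):
V_g = (1/(fρ)) |∂P/∂n| = 3.31×10⁻³ / (5.93×10⁻⁵ × 1.10) = 50.7 m/s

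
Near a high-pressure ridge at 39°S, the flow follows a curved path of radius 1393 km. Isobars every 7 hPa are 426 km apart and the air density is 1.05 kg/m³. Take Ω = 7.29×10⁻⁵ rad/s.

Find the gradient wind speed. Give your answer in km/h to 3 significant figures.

73.0 km/h

Coriolis parameter at 39°S:
f = 2Ω sin φ = 2 × 7.29×10⁻⁵ × sin 39° = 9.18×10⁻⁵ s⁻¹
Pressure gradient: |∂P/∂n| = 700 Pa / 426000 m = 1.64×10⁻³ Pa/m
Geostrophic speed: V_g = |∂P/∂n|/(fρ) = 1.64×10⁻³/(9.18×10⁻⁵ × 1.05) = 17.1 m/s
Around a high, pressure-gradient force acts outward with centrifugal, so Coriolis balances both:
fV = (1/ρ)|∂P/∂n| + V²/R  →  V² − fR·V + fR·V_g = 0
With fR = 9.18×10⁻⁵ × 1393×10³ m = 128 m/s:
V = [fR − √((fR)² − 4 fR V_g)]/2 = [128 − √(128² − 4×128×17.1)]/2 = 20.3 m/s
Supergeostrophic (V > V_g = 17.1 m/s), as expected around a high.
Converting: 20.3 m/s × 3.6 = 73.0 km/h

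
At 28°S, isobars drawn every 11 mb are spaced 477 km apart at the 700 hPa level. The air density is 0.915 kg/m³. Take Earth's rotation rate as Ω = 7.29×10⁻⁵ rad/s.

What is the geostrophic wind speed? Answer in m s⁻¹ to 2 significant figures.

Coriolis parameter at 28°S:
f = 2Ω sin φ = 2 × 7.29×10⁻⁵ × sin 28° = 6.84×10⁻⁵ s⁻¹
Pressure gradient: |∂P/∂n| = 1100 Pa / 477000 m = 2.31×10⁻³ Pa/m
Geostrophic balance (pressure-gradient force = Coriolis force):
V_g = (1/(fρ)) |∂P/∂n| = 2.31×10⁻³ / (6.84×10⁻⁵ × 0.915) = 36.8 m/s

37 m s⁻¹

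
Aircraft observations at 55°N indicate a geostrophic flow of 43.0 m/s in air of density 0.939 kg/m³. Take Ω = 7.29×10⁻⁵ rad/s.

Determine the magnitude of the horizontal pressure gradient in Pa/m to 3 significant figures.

Coriolis parameter at 55°N:
f = 2Ω sin φ = 2 × 7.29×10⁻⁵ × sin 55° = 1.19×10⁻⁴ s⁻¹
Geostrophic balance rearranged: |∂P/∂n| = f ρ V_g
|∂P/∂n| = 1.19×10⁻⁴ × 0.939 × 43.0 = 4.82×10⁻³ Pa/m

4.82×10⁻³ Pa/m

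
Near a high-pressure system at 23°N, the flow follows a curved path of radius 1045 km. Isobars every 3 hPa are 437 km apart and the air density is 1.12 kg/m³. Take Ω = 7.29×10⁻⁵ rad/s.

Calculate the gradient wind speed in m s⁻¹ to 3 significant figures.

Coriolis parameter at 23°N:
f = 2Ω sin φ = 2 × 7.29×10⁻⁵ × sin 23° = 5.70×10⁻⁵ s⁻¹
Pressure gradient: |∂P/∂n| = 300 Pa / 437000 m = 6.86×10⁻⁴ Pa/m
Geostrophic speed: V_g = |∂P/∂n|/(fρ) = 6.86×10⁻⁴/(5.70×10⁻⁵ × 1.12) = 10.8 m/s
Around a high, pressure-gradient force acts outward with centrifugal, so Coriolis balances both:
fV = (1/ρ)|∂P/∂n| + V²/R  →  V² − fR·V + fR·V_g = 0
With fR = 5.70×10⁻⁵ × 1045×10³ m = 59.5 m/s:
V = [fR − √((fR)² − 4 fR V_g)]/2 = [59.5 − √(59.5² − 4×59.5×10.8)]/2 = 14.1 m/s
Supergeostrophic (V > V_g = 10.8 m/s), as expected around a high.

14.1 m s⁻¹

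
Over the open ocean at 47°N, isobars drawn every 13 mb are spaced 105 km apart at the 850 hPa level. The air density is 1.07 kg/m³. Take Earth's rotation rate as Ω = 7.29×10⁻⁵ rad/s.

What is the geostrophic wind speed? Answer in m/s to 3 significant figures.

Coriolis parameter at 47°N:
f = 2Ω sin φ = 2 × 7.29×10⁻⁵ × sin 47° = 1.07×10⁻⁴ s⁻¹
Pressure gradient: |∂P/∂n| = 1300 Pa / 105000 m = 1.24×10⁻² Pa/m
Geostrophic balance (pressure-gradient force = Coriolis force):
V_g = (1/(fρ)) |∂P/∂n| = 1.24×10⁻² / (1.07×10⁻⁴ × 1.07) = 109 m/s

109 m/s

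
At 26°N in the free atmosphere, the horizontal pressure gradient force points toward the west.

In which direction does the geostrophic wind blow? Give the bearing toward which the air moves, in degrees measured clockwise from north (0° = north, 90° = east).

000°

The pressure-gradient force points toward the west (bearing 270°).
Geostrophic balance: in the Northern Hemisphere the Coriolis force deflects motion to the right, so the geostrophic wind blows 90° to the right of the pressure-gradient force (low pressure on the left).
Rotating 270° by 90° clockwise gives 000° — the wind blows toward the north.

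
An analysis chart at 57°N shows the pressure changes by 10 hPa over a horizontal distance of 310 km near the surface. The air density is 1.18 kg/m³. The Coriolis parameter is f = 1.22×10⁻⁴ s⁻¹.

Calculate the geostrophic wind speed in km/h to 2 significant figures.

Pressure gradient: |∂P/∂n| = 1000 Pa / 310000 m = 3.23×10⁻³ Pa/m
Geostrophic balance (pressure-gradient force = Coriolis force):
V_g = (1/(fρ)) |∂P/∂n| = 3.23×10⁻³ / (1.22×10⁻⁴ × 1.18) = 22.4 m/s
Converting: 22.4 m/s × 3.6 = 81 km/h

81 km/h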